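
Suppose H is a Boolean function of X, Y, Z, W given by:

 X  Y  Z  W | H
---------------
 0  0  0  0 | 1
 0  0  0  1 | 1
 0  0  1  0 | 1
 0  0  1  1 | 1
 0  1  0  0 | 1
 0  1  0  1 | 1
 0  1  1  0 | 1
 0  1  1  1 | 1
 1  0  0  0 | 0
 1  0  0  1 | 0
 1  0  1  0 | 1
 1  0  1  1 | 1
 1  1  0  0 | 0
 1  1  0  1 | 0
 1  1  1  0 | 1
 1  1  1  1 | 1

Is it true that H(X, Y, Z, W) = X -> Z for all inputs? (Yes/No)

Yes

Evaluate X -> Z on each row and compare to H:
  X=0, Y=0, Z=0, W=0: formula gives 1, H = 1 ✓
  X=0, Y=0, Z=0, W=1: formula gives 1, H = 1 ✓
  X=0, Y=0, Z=1, W=0: formula gives 1, H = 1 ✓
  X=0, Y=0, Z=1, W=1: formula gives 1, H = 1 ✓
  … (the remaining 12 rows also agree.)
No disagreement on any input; they are logically equivalent.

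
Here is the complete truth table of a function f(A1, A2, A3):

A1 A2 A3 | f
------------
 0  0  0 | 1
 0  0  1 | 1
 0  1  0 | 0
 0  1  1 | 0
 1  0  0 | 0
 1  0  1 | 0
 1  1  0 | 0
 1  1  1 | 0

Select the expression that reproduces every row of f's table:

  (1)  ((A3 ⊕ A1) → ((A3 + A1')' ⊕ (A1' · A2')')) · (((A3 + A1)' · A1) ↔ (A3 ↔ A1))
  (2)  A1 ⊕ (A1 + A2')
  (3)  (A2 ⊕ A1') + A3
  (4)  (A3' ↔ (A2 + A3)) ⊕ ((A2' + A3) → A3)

2

(1): at (0,0,0) it gives 0, but f = 1 — eliminated.
(3): at (0,1,1) it gives 1, but f = 0 — eliminated.
(4): at (0,0,0) it gives 0, but f = 1 — eliminated.
Only (2) survives; checking it on all 8 rows confirms it matches f.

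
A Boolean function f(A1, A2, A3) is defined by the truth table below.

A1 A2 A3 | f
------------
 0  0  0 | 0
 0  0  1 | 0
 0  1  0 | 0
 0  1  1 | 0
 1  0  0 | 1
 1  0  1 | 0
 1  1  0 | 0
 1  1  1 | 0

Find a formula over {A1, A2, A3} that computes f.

Only row (1,0,0) gives 1. That row's minterm A1·¬A2·¬A3 is f directly.

f(A1, A2, A3) = (A1 AND NOT A2) AND NOT A3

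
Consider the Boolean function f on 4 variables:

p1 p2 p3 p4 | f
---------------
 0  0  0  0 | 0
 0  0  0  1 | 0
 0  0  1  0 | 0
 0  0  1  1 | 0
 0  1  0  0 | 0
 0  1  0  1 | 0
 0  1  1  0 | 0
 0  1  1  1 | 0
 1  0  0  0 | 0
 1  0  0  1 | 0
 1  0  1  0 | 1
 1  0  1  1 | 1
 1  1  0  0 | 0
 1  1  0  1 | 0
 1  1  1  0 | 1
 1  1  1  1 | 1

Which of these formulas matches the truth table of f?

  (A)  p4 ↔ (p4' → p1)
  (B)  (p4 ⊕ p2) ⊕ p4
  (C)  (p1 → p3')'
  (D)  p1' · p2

(A) disagrees with f on (0,0,0,0) (formula → 1, table → 0); rule it out.
(B) disagrees with f on (0,1,0,0) (formula → 1, table → 0); rule it out.
(D) disagrees with f on (0,1,0,0) (formula → 1, table → 0); rule it out.
(C) is the remaining candidate, and it agrees with f on all 16 inputs.

C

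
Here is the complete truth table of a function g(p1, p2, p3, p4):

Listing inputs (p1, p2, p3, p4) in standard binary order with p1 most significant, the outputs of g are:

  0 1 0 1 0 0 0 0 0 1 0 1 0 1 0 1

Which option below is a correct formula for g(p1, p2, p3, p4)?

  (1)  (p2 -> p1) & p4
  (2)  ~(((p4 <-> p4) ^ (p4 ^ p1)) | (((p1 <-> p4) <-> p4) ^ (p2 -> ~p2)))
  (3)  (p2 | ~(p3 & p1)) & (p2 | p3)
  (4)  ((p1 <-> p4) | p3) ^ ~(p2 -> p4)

(2): at (0,0,0,1) it gives 0, but g = 1 — eliminated.
(3): at (0,0,0,1) it gives 0, but g = 1 — eliminated.
(4): at (0,0,0,0) it gives 1, but g = 0 — eliminated.
Only (1) survives; checking it on all 16 rows confirms it matches g.

1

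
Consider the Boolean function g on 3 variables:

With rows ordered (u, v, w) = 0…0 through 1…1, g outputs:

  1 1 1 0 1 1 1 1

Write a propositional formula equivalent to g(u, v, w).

g is 0 on exactly one input, (0,1,1), whose minterm is ¬u·v·w. So g is the negation of that single conjunction.

g(u, v, w) = ¬((¬u ∧ v) ∧ w)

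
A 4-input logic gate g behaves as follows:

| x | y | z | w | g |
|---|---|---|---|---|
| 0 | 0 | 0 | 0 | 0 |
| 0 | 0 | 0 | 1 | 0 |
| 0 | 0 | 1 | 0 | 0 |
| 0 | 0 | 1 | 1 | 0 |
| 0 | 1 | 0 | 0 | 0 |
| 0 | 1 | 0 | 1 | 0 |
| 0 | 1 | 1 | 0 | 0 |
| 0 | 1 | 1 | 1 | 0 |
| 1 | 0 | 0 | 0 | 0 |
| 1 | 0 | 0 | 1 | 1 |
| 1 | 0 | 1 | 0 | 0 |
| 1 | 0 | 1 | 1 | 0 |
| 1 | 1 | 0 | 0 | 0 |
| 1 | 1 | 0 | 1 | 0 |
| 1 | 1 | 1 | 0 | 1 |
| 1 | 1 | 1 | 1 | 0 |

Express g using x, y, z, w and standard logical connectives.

g=1 on 2 inputs: (1,0,0,1), (1,1,1,0). Reading each as a conjunction of literals (x·¬y·¬z·w, x·y·z·¬w) and taking the OR gives the canonical DNF.

g(x, y, z, w) = (((x · y') · z') · w) + (((x · y) · z) · w')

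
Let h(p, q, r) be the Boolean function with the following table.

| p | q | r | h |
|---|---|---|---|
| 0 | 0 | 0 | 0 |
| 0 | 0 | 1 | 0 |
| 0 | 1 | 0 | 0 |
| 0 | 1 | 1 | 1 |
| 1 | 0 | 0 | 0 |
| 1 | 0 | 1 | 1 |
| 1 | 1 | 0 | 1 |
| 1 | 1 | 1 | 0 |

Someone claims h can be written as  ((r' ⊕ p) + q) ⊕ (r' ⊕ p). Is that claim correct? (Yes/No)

No

Evaluate ((r' ⊕ p) + q) ⊕ (r' ⊕ p) on each row and compare to h:
  p=0, q=0, r=0: formula gives 0, h = 0 ✓
  p=0, q=0, r=1: formula gives 0, h = 0 ✓
  p=0, q=1, r=0: formula gives 0, h = 0 ✓
  p=0, q=1, r=1: formula gives 1, h = 1 ✓
  p=1, q=0, r=0: formula gives 0, h = 0 ✓
  p=1, q=0, r=1: formula gives 0, but h = 1 ✗
Since they disagree at (1,0,1), the expression is not a correct formula for h.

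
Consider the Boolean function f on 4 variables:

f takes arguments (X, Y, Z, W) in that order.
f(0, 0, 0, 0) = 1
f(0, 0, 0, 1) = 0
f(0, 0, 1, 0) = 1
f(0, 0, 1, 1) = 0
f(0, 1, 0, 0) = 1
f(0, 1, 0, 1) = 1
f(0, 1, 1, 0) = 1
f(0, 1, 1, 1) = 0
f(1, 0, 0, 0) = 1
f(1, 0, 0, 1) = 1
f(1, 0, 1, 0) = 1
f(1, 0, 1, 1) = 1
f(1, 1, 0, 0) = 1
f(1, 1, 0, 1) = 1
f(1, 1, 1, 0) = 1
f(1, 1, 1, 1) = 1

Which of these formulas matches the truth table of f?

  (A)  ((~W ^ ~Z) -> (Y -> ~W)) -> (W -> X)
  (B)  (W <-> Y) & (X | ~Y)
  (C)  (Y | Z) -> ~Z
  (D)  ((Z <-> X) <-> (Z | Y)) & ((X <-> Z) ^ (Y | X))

A

(B) fails at (0,1,0,0): the formula yields 0, f is 1.
(C) fails at (0,0,0,1): the formula yields 1, f is 0.
(D) fails at (0,0,0,0): the formula yields 0, f is 1.
That leaves (A). Evaluating it on every row reproduces the table of f exactly.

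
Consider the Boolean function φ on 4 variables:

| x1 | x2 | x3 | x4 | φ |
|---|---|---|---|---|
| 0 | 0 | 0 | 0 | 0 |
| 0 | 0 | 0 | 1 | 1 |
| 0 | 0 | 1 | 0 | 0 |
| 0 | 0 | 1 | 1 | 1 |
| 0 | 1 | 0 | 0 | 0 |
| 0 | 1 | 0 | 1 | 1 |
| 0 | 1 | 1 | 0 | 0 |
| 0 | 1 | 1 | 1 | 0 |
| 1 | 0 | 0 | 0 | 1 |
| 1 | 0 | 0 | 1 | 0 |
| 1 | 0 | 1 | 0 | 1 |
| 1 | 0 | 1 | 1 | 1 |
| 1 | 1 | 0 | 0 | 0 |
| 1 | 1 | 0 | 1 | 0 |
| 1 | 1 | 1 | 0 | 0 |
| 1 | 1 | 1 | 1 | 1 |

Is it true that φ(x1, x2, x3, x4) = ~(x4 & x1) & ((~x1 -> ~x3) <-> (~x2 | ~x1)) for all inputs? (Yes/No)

No

Check the formula against φ row by row:
  x1=0, x2=0, x3=0, x4=0: formula gives 1, but φ = 0 ✗
A single disagreement suffices: at (0,0,0,0) they differ, so the formula does not compute φ.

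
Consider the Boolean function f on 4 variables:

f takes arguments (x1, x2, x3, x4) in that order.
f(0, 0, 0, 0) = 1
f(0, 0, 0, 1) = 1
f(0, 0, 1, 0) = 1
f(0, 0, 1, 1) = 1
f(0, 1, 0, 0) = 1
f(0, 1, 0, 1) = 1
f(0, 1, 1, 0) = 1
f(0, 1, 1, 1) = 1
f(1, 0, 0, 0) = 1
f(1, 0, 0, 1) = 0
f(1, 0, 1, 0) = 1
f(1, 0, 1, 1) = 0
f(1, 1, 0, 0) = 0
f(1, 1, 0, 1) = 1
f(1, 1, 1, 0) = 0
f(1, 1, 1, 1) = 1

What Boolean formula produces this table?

f is 0 on only 4 rows — (1,0,0,1), (1,0,1,1), (1,1,0,0), (1,1,1,0). Writing each as a minterm (x1·¬x2·¬x3·x4, x1·¬x2·x3·x4, x1·x2·¬x3·¬x4, x1·x2·x3·¬x4) and OR-ing them characterizes exactly where f=0, so f is the negation of that disjunction.

f(x1, x2, x3, x4) = not ((((((x1 and not x2) and not x3) and x4) or (((x1 and not x2) and x3) and x4)) or (((x1 and x2) and not x3) and not x4)) or (((x1 and x2) and x3) and not x4))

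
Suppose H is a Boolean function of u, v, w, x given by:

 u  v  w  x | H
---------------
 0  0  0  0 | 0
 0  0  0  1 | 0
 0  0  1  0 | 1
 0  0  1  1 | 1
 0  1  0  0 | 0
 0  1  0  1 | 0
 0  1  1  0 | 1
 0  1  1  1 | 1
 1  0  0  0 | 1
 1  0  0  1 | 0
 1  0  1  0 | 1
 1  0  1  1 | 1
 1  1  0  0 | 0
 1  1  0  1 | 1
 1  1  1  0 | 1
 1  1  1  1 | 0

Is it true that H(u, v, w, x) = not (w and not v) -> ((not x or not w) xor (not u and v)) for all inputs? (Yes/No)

Check the formula against H row by row:
  u=0, v=0, w=0, x=0: formula gives 1, but H = 0 ✗
A single disagreement suffices: at (0,0,0,0) they differ, so the formula does not compute H.

No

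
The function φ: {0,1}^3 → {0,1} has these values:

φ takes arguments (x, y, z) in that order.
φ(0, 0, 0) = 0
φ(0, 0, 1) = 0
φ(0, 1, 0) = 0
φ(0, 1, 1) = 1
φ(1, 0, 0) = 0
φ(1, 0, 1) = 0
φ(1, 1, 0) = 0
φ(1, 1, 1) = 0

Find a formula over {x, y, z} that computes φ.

φ is 1 on exactly one input, (0,1,1), whose minterm is ¬x·y·z. So φ is just that conjunction.

φ(x, y, z) = (~x & y) & z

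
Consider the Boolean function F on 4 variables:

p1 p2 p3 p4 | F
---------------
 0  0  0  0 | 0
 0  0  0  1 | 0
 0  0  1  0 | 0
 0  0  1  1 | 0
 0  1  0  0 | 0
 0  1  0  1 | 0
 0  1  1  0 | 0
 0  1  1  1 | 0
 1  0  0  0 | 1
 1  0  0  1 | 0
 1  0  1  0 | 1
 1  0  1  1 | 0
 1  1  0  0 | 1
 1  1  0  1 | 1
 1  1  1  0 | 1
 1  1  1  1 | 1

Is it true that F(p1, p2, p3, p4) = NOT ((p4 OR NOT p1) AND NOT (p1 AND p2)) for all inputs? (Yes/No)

Evaluate NOT ((p4 OR NOT p1) AND NOT (p1 AND p2)) on each row and compare to F:
  p1=0, p2=0, p3=0, p4=0: formula gives 0, F = 0 ✓
  p1=0, p2=0, p3=0, p4=1: formula gives 0, F = 0 ✓
  p1=0, p2=0, p3=1, p4=0: formula gives 0, F = 0 ✓
  p1=0, p2=0, p3=1, p4=1: formula gives 0, F = 0 ✓
  …and likewise for the remaining 12 rows.
All 16 rows match — the expression computes F exactly.

Yes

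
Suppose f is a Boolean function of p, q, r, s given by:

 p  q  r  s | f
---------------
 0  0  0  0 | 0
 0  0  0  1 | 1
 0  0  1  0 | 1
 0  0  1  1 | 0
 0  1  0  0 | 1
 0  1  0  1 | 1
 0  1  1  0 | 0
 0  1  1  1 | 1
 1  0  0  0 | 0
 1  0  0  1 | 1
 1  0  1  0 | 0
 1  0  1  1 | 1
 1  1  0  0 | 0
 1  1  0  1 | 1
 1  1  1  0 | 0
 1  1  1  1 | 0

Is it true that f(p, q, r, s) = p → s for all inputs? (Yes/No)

No

Check the formula against f row by row:
  p=0, q=0, r=0, s=0: formula gives 1, but f = 0 ✗
A single disagreement suffices: at (0,0,0,0) they differ, so the formula does not compute f.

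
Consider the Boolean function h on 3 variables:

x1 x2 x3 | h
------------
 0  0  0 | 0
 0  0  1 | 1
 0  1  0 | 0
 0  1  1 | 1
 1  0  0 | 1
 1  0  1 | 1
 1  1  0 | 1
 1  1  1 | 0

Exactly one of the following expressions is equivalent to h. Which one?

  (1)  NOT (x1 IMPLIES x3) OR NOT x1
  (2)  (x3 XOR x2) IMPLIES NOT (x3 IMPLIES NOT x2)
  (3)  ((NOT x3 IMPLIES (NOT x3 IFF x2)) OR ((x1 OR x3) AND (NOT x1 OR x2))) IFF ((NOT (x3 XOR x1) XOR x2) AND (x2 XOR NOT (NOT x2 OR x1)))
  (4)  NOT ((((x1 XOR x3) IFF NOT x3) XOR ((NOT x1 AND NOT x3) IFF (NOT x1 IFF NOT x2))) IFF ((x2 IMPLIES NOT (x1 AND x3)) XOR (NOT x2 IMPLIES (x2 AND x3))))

(1): at (0,0,0) it gives 1, but h = 0 — eliminated.
(2): at (0,0,0) it gives 1, but h = 0 — eliminated.
(3): at (0,0,0) it gives 1, but h = 0 — eliminated.
(4) is the remaining candidate, and it agrees with h on all 8 inputs.

4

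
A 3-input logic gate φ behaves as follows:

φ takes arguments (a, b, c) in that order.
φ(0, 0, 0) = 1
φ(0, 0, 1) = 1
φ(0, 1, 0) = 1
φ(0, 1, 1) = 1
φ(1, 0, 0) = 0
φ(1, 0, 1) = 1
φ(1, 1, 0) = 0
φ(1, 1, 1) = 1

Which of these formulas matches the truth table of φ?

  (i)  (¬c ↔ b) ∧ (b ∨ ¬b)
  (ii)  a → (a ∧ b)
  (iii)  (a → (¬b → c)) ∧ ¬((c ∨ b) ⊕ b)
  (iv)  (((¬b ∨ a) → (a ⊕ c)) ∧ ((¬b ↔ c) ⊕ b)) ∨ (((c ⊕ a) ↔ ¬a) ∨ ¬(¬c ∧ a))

(i): at (0,0,0) it gives 0, but φ = 1 — eliminated.
(ii): at (1,0,1) it gives 0, but φ = 1 — eliminated.
(iii): at (0,0,1) it gives 0, but φ = 1 — eliminated.
(iv) is the remaining candidate, and it agrees with φ on all 8 inputs.

iv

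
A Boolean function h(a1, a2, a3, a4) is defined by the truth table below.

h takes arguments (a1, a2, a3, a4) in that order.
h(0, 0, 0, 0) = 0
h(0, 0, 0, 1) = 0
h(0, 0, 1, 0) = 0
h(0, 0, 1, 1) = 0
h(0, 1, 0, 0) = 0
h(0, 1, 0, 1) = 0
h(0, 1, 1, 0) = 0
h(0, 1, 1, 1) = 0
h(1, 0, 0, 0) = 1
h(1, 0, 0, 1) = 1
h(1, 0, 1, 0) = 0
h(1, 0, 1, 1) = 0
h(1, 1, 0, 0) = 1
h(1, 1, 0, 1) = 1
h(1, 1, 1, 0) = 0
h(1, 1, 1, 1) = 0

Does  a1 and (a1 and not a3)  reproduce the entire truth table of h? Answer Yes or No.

Yes

Evaluate a1 and (a1 and not a3) on each row and compare to h:
  a1=0, a2=0, a3=0, a4=0: formula gives 0, h = 0 ✓
  a1=0, a2=0, a3=0, a4=1: formula gives 0, h = 0 ✓
  a1=0, a2=0, a3=1, a4=0: formula gives 0, h = 0 ✓
  a1=0, a2=0, a3=1, a4=1: formula gives 0, h = 0 ✓
  …and likewise for the remaining 12 rows.
No disagreement on any input; they are logically equivalent.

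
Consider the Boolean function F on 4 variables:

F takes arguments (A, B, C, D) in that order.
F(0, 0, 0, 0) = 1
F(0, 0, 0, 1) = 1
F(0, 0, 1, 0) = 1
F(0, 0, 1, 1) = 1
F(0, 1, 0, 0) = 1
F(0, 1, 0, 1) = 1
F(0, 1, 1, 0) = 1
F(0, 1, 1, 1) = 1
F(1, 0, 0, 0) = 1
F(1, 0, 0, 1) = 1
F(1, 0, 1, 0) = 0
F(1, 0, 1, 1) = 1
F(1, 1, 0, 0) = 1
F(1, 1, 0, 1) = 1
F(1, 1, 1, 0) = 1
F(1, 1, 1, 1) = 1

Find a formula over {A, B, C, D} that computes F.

Only row (1,0,1,0) gives 0. So F is 1 everywhere except there — the complement of the minterm A·¬B·C·¬D.

F(A, B, C, D) = (((A · B') · C) · D')'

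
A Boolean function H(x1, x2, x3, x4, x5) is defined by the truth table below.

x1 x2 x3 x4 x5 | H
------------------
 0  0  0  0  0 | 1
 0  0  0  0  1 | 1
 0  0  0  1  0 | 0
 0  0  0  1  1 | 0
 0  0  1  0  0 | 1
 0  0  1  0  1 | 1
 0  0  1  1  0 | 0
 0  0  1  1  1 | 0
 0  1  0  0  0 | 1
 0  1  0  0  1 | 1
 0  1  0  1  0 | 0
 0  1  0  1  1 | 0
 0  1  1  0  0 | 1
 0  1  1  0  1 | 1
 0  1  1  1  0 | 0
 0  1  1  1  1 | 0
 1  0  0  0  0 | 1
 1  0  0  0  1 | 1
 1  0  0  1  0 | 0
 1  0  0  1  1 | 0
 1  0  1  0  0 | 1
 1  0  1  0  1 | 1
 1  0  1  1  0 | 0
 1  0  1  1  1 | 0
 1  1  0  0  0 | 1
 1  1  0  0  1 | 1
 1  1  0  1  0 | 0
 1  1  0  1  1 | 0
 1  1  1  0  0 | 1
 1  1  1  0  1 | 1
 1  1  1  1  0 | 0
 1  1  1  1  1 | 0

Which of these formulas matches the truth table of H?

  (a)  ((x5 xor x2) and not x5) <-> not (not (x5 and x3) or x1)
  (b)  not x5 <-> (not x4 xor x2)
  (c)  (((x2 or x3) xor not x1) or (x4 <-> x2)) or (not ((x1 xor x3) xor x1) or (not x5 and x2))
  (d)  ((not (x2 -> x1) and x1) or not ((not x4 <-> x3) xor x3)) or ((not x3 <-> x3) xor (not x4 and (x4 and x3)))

d

(a) disagrees with H on (0,0,0,1,0) (formula → 1, table → 0); rule it out.
(b) disagrees with H on (0,0,0,0,1) (formula → 0, table → 1); rule it out.
(c) disagrees with H on (0,0,0,1,0) (formula → 1, table → 0); rule it out.
That leaves (d). Evaluating it on every row reproduces the table of H exactly.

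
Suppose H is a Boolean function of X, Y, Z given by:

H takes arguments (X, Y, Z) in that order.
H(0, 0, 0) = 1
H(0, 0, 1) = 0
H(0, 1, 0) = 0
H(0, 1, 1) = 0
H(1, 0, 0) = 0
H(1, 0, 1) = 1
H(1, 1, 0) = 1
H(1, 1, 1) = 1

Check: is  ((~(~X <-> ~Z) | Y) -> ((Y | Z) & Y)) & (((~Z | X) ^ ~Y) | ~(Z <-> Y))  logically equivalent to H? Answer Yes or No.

Check the formula against H row by row:
  X=0, Y=0, Z=0: formula gives 0, but H = 1 ✗
Since they disagree at (0,0,0), the expression is not a correct formula for H.

No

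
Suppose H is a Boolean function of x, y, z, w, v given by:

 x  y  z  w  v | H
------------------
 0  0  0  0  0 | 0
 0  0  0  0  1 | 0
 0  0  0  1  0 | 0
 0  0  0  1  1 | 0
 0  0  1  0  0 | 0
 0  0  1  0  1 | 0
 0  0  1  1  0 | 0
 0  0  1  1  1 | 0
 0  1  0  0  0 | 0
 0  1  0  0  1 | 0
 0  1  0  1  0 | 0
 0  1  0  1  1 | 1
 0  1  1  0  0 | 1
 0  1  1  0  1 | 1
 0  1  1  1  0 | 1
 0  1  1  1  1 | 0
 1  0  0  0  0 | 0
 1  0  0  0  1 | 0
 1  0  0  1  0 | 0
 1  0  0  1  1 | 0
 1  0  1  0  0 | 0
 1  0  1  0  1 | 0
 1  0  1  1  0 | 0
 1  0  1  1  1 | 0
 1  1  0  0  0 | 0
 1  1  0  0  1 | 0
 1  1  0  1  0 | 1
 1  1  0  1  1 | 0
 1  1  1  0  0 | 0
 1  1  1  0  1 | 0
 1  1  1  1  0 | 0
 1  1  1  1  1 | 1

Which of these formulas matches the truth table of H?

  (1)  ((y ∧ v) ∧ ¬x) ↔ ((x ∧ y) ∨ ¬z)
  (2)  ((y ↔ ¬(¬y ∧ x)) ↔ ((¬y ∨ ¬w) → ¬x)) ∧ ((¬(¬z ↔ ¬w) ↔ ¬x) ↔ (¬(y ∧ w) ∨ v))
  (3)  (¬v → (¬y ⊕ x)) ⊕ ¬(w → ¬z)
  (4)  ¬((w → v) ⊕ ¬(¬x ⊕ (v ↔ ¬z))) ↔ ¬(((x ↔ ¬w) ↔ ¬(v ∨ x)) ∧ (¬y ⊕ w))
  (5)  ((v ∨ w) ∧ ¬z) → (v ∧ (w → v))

(1) disagrees with H on (0,0,1,0,0) (formula → 1, table → 0); rule it out.
(3) disagrees with H on (0,0,0,0,0) (formula → 1, table → 0); rule it out.
(4) disagrees with H on (0,0,0,1,0) (formula → 1, table → 0); rule it out.
(5) disagrees with H on (0,0,0,0,0) (formula → 1, table → 0); rule it out.
That leaves (2). Evaluating it on every row reproduces the table of H exactly.

2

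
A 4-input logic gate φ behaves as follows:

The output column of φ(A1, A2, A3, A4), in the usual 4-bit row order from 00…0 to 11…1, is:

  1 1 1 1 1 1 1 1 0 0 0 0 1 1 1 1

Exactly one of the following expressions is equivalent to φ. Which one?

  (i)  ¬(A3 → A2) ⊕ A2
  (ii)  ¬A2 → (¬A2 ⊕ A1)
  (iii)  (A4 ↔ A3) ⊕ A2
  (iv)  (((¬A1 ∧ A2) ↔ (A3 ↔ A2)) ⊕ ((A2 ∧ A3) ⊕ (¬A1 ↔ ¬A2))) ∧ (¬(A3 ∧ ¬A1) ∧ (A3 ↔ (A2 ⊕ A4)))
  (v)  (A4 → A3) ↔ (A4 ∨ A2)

ii

(i) disagrees with φ on (0,0,0,0) (formula → 0, table → 1); rule it out.
(iii) disagrees with φ on (0,0,0,1) (formula → 0, table → 1); rule it out.
(iv) disagrees with φ on (0,0,0,1) (formula → 0, table → 1); rule it out.
(v) disagrees with φ on (0,0,0,0) (formula → 0, table → 1); rule it out.
That leaves (ii). Evaluating it on every row reproduces the table of φ exactly.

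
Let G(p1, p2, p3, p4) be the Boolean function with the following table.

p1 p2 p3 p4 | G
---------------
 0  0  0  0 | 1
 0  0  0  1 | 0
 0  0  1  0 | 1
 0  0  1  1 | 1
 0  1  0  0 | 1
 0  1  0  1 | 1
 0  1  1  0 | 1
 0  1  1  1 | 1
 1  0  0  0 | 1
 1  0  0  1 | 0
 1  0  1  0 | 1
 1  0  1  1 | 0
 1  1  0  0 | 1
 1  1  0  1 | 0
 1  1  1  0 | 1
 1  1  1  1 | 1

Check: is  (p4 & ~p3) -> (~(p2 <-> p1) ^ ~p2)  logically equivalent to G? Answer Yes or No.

Test each input against both G and the formula:
  p1=0, p2=0, p3=0, p4=0: formula gives 1, G = 1 ✓
  p1=0, p2=0, p3=0, p4=1: formula gives 1, but G = 0 ✗
A single disagreement suffices: at (0,0,0,1) they differ, so the formula does not compute G.

No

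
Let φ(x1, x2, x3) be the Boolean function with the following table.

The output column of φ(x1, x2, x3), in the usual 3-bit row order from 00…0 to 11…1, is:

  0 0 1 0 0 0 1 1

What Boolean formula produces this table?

φ(x1, x2, x3) = (((~x1 & x2) & ~x3) | ((x1 & x2) & ~x3)) | ((x1 & x2) & x3)

The 1-rows are (0,1,0), (1,1,0), (1,1,1). Each contributes one minterm — ¬x1·x2·¬x3; x1·x2·¬x3; x1·x2·x3 — and their disjunction is a sum-of-products form of φ.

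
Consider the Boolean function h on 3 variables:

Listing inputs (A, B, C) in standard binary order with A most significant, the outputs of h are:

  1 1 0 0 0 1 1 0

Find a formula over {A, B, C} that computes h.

The 1-rows are (0,0,0), (0,0,1), (1,0,1), (1,1,0). Each contributes one minterm — ¬A·¬B·¬C; ¬A·¬B·C; A·¬B·C; A·B·¬C — and their disjunction is a sum-of-products form of h.

h(A, B, C) = ((((not A and not B) and not C) or ((not A and not B) and C)) or ((A and not B) and C)) or ((A and B) and not C)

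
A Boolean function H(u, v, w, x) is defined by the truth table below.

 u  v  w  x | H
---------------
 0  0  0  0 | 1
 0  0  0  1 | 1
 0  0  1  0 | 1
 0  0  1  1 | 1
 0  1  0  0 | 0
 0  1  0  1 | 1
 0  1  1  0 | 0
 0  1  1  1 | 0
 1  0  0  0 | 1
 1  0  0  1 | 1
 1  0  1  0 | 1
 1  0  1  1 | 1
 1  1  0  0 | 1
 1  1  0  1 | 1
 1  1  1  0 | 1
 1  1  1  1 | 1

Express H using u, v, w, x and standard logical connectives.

H(u, v, w, x) = ¬(((((¬u ∧ v) ∧ ¬w) ∧ ¬x) ∨ (((¬u ∧ v) ∧ w) ∧ ¬x)) ∨ (((¬u ∧ v) ∧ w) ∧ x))

There are just 3 zero rows: (0,1,0,0), (0,1,1,0), (0,1,1,1). Their minterms are ¬u·v·¬w·¬x, ¬u·v·w·¬x, ¬u·v·w·x; the OR of those covers precisely the 0-outputs, and negating it yields H.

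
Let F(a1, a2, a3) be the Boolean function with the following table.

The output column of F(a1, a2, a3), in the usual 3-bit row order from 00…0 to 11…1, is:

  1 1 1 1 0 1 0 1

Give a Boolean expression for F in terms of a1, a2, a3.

F(a1, a2, a3) = NOT (((a1 AND NOT a2) AND NOT a3) OR ((a1 AND a2) AND NOT a3))

F is 0 on only 2 rows — (1,0,0), (1,1,0). Writing each as a minterm (a1·¬a2·¬a3, a1·a2·¬a3) and OR-ing them characterizes exactly where F=0, so F is the negation of that disjunction.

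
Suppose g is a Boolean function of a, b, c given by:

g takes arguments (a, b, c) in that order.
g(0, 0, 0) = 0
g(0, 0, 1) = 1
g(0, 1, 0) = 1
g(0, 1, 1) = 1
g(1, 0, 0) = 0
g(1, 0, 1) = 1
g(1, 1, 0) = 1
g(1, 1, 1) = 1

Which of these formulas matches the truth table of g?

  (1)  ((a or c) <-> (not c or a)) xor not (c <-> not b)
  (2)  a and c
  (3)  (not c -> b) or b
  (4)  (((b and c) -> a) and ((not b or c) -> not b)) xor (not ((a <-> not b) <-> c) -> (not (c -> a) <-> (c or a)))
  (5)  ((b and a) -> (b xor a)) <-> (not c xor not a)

(1): at (0,0,0) it gives 1, but g = 0 — eliminated.
(2): at (0,0,1) it gives 0, but g = 1 — eliminated.
(4): at (0,0,1) it gives 0, but g = 1 — eliminated.
(5): at (0,1,0) it gives 0, but g = 1 — eliminated.
Only (3) survives; checking it on all 8 rows confirms it matches g.

3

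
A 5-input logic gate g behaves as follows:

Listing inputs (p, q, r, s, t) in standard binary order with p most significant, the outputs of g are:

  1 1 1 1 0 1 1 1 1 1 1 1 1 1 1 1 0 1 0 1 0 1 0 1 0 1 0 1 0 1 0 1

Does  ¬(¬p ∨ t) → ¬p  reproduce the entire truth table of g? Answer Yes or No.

No

Evaluate ¬(¬p ∨ t) → ¬p on each row and compare to g:
  p=0, q=0, r=0, s=0, t=0: formula gives 1, g = 1 ✓
  p=0, q=0, r=0, s=0, t=1: formula gives 1, g = 1 ✓
  p=0, q=0, r=0, s=1, t=0: formula gives 1, g = 1 ✓
  p=0, q=0, r=0, s=1, t=1: formula gives 1, g = 1 ✓
  p=0, q=0, r=1, s=0, t=0: formula gives 1, but g = 0 ✗
Since they disagree at (0,0,1,0,0), the expression is not a correct formula for g.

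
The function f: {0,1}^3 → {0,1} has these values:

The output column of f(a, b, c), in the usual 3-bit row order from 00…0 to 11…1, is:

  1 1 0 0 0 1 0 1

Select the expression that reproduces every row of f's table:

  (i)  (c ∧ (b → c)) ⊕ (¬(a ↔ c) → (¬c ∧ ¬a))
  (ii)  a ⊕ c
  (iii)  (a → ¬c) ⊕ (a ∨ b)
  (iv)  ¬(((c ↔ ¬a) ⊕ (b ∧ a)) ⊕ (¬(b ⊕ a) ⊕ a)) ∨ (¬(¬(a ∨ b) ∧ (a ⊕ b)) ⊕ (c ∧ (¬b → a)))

iii

(i) fails at (0,1,0): the formula yields 1, f is 0.
(ii) fails at (0,0,0): the formula yields 0, f is 1.
(iv) fails at (0,1,0): the formula yields 1, f is 0.
That leaves (iii). Evaluating it on every row reproduces the table of f exactly.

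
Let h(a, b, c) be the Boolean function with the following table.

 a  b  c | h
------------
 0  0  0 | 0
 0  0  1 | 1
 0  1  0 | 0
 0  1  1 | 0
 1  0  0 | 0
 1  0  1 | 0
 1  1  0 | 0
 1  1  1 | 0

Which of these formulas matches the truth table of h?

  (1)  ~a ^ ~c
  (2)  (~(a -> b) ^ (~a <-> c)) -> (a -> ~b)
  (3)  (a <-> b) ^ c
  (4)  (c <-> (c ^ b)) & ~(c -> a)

4

(1) disagrees with h on (0,1,1) (formula → 1, table → 0); rule it out.
(2) disagrees with h on (0,0,0) (formula → 1, table → 0); rule it out.
(3) disagrees with h on (0,0,0) (formula → 1, table → 0); rule it out.
That leaves (4). Evaluating it on every row reproduces the table of h exactly.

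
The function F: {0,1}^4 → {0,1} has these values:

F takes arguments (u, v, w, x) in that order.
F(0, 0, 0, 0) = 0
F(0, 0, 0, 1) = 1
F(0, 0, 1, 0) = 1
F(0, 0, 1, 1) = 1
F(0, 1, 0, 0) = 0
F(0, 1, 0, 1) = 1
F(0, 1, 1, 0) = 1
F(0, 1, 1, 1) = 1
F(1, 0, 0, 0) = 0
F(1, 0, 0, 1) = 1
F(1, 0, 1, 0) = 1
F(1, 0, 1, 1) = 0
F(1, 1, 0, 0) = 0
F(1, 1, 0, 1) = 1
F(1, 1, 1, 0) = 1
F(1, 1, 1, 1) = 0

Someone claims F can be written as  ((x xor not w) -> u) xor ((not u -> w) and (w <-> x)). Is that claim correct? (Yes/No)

Yes

Test each input against both F and the formula:
  u=0, v=0, w=0, x=0: formula gives 0, F = 0 ✓
  u=0, v=0, w=0, x=1: formula gives 1, F = 1 ✓
  u=0, v=0, w=1, x=0: formula gives 1, F = 1 ✓
  u=0, v=0, w=1, x=1: formula gives 1, F = 1 ✓
  …and likewise for the remaining 12 rows.
All 16 rows match — the expression computes F exactly.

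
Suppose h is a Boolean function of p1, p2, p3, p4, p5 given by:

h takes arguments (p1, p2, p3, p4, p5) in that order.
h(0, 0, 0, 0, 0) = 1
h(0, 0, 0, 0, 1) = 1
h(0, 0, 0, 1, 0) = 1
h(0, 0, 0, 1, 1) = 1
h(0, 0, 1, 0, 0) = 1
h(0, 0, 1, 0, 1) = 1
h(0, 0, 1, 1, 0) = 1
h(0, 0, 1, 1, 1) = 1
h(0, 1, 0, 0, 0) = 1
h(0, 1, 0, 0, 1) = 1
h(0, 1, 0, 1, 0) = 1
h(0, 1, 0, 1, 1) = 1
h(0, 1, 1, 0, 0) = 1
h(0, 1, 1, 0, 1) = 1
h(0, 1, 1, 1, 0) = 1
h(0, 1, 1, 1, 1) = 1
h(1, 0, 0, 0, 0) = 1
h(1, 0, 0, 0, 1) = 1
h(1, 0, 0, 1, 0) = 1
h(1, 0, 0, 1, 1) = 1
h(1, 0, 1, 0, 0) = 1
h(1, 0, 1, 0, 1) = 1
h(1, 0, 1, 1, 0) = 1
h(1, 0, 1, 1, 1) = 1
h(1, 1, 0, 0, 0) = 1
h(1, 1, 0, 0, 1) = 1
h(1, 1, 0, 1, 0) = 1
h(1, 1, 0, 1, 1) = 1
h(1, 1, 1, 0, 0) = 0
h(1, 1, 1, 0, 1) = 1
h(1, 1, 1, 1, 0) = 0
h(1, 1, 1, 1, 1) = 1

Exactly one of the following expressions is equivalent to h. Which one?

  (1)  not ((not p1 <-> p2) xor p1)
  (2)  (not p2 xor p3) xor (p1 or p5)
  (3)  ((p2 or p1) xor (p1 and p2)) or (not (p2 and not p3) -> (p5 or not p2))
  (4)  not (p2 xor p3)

(1): at (0,1,0,0,0) it gives 0, but h = 1 — eliminated.
(2): at (0,0,0,0,1) it gives 0, but h = 1 — eliminated.
(4): at (0,0,1,0,0) it gives 0, but h = 1 — eliminated.
That leaves (3). Evaluating it on every row reproduces the table of h exactly.

3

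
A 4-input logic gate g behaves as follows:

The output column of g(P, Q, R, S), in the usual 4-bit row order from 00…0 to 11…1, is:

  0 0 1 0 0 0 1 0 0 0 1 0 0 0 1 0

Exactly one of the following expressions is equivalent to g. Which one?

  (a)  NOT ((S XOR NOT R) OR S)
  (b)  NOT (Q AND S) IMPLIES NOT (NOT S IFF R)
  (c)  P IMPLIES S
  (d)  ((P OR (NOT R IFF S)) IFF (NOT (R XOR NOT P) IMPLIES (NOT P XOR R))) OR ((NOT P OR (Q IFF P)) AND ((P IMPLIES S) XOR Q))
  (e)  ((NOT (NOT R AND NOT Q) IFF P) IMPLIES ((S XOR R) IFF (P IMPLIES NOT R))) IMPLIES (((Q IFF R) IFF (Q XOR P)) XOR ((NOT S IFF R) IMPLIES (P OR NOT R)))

(b) disagrees with g on (0,0,0,0) (formula → 1, table → 0); rule it out.
(c) disagrees with g on (0,0,0,0) (formula → 1, table → 0); rule it out.
(d) disagrees with g on (0,0,0,0) (formula → 1, table → 0); rule it out.
(e) disagrees with g on (0,0,0,0) (formula → 1, table → 0); rule it out.
Only (a) survives; checking it on all 16 rows confirms it matches g.

a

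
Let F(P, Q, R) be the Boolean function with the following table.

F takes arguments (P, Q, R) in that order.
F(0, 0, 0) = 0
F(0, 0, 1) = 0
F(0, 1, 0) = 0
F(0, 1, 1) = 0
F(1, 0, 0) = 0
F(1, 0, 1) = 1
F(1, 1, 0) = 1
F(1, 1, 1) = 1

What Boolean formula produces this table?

F=1 on 3 inputs: (1,0,1), (1,1,0), (1,1,1). Reading each as a conjunction of literals (P·¬Q·R, P·Q·¬R, P·Q·R) and taking the OR gives the canonical DNF.

F(P, Q, R) = (((P & ~Q) & R) | ((P & Q) & ~R)) | ((P & Q) & R)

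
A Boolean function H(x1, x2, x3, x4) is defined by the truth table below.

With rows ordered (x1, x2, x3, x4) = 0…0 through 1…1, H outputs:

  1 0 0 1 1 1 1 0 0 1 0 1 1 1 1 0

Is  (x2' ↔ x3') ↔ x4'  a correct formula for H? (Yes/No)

Test each input against both H and the formula:
  x1=0, x2=0, x3=0, x4=0: formula gives 1, H = 1 ✓
  x1=0, x2=0, x3=0, x4=1: formula gives 0, H = 0 ✓
  x1=0, x2=0, x3=1, x4=0: formula gives 0, H = 0 ✓
  x1=0, x2=0, x3=1, x4=1: formula gives 1, H = 1 ✓
  x1=0, x2=1, x3=0, x4=0: formula gives 0, but H = 1 ✗
Row (0,1,0,0) is a counterexample, so the formula is not equivalent to H.

No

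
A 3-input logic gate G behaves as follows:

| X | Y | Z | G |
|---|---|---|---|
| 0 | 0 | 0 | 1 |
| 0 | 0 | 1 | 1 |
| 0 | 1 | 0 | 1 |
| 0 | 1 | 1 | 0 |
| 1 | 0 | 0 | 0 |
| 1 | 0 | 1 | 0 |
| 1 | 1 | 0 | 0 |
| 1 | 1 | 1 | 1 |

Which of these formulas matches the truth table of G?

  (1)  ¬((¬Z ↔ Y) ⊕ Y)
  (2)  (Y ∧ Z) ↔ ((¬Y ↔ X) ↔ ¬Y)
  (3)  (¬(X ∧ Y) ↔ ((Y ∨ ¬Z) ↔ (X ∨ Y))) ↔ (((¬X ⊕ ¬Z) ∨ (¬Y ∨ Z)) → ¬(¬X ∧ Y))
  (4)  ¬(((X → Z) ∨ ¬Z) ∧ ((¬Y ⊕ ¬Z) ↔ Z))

(1) fails at (0,0,1): the formula yields 0, G is 1.
(3) fails at (0,0,0): the formula yields 0, G is 1.
(4) fails at (0,0,0): the formula yields 0, G is 1.
Only (2) survives; checking it on all 8 rows confirms it matches G.

2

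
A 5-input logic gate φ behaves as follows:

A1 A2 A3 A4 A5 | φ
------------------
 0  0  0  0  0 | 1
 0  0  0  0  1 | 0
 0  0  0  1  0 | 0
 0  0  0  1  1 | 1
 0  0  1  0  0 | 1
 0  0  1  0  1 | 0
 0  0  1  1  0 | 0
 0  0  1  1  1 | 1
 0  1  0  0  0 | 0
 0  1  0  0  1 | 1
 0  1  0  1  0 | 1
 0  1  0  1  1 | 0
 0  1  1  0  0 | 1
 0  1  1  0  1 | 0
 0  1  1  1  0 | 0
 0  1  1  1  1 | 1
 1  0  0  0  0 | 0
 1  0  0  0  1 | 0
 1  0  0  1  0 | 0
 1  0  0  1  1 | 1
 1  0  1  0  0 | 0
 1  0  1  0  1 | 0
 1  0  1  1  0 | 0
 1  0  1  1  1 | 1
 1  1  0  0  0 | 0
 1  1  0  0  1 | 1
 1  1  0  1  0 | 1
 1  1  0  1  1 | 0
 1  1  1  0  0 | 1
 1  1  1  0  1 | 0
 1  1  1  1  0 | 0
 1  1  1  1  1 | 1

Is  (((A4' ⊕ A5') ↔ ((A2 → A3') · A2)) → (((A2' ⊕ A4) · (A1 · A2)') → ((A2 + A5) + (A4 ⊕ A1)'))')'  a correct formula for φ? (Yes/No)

Test each input against both φ and the formula:
  A1=0, A2=0, A3=0, A4=0, A5=0: formula gives 1, φ = 1 ✓
  A1=0, A2=0, A3=0, A4=0, A5=1: formula gives 0, φ = 0 ✓
  A1=0, A2=0, A3=0, A4=1, A5=0: formula gives 0, φ = 0 ✓
  A1=0, A2=0, A3=0, A4=1, A5=1: formula gives 1, φ = 1 ✓
  … (the remaining 28 rows also agree.)
Every row agrees, so the formula is equivalent.

Yes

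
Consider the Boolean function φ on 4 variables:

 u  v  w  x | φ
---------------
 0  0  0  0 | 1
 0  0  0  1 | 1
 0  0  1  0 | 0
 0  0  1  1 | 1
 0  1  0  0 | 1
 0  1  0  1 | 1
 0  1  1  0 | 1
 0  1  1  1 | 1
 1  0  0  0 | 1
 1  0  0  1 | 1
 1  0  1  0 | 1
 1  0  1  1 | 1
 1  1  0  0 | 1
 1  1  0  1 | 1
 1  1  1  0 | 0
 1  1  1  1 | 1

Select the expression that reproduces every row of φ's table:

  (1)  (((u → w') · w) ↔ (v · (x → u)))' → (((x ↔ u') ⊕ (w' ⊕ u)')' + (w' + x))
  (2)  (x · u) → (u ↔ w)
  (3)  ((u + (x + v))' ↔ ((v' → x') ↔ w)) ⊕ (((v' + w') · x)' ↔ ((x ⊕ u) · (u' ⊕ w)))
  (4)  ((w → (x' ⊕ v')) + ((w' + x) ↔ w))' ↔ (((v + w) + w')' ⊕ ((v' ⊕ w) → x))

1

(2) fails at (0,0,1,0): the formula yields 1, φ is 0.
(3) fails at (0,0,0,0): the formula yields 0, φ is 1.
(4) fails at (0,0,0,1): the formula yields 0, φ is 1.
(1) is the remaining candidate, and it agrees with φ on all 16 inputs.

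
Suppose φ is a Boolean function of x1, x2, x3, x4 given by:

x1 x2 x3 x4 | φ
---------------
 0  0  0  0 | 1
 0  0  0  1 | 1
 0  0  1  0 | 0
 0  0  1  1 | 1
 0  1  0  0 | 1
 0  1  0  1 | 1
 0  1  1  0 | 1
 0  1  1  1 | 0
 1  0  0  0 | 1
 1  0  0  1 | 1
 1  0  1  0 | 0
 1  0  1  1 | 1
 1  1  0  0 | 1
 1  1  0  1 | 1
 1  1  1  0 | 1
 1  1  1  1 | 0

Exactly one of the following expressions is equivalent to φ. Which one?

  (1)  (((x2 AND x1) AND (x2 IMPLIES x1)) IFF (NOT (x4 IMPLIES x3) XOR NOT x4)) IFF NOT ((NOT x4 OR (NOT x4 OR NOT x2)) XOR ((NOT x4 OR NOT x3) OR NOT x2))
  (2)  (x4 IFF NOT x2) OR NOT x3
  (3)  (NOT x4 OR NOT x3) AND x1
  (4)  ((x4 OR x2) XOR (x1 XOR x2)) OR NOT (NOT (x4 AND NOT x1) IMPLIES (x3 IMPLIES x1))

(1): at (0,0,0,0) it gives 0, but φ = 1 — eliminated.
(3): at (0,0,0,0) it gives 0, but φ = 1 — eliminated.
(4): at (0,0,0,0) it gives 0, but φ = 1 — eliminated.
(2) is the remaining candidate, and it agrees with φ on all 16 inputs.

2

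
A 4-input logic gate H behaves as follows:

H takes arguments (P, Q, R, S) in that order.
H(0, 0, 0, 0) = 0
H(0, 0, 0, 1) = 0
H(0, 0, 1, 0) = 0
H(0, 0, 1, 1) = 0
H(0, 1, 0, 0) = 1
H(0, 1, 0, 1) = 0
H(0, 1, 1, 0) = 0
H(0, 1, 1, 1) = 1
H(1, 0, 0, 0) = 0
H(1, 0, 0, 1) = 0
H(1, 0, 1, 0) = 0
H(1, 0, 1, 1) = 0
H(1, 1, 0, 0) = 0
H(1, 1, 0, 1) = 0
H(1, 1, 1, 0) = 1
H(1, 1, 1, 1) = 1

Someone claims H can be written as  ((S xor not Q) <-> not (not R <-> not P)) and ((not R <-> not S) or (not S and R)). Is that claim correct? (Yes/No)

No

Check the formula against H row by row:
  P=0, Q=0, R=0, S=0: formula gives 0, H = 0 ✓
  P=0, Q=0, R=0, S=1: formula gives 0, H = 0 ✓
  P=0, Q=0, R=1, S=0: formula gives 1, but H = 0 ✗
Since they disagree at (0,0,1,0), the expression is not a correct formula for H.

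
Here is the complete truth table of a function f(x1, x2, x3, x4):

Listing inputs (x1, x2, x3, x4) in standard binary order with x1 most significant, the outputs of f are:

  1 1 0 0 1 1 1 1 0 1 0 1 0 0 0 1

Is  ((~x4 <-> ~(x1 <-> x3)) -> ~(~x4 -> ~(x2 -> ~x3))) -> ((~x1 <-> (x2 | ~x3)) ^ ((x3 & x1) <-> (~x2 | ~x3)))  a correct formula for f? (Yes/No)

No

Test each input against both f and the formula:
  x1=0, x2=0, x3=0, x4=0: formula gives 1, f = 1 ✓
  x1=0, x2=0, x3=0, x4=1: formula gives 1, f = 1 ✓
  x1=0, x2=0, x3=1, x4=0: formula gives 0, f = 0 ✓
  x1=0, x2=0, x3=1, x4=1: formula gives 0, f = 0 ✓
  …
  x1=0, x2=1, x3=1, x4=1: formula gives 0, but f = 1 ✗
Since they disagree at (0,1,1,1), the expression is not a correct formula for f.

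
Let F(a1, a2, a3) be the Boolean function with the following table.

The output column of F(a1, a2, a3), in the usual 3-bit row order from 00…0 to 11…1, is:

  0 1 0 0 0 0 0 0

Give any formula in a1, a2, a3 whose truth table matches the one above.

Only row (0,0,1) gives 1. That row's minterm ¬a1·¬a2·a3 is F directly.

F(a1, a2, a3) = (¬a1 ∧ ¬a2) ∧ a3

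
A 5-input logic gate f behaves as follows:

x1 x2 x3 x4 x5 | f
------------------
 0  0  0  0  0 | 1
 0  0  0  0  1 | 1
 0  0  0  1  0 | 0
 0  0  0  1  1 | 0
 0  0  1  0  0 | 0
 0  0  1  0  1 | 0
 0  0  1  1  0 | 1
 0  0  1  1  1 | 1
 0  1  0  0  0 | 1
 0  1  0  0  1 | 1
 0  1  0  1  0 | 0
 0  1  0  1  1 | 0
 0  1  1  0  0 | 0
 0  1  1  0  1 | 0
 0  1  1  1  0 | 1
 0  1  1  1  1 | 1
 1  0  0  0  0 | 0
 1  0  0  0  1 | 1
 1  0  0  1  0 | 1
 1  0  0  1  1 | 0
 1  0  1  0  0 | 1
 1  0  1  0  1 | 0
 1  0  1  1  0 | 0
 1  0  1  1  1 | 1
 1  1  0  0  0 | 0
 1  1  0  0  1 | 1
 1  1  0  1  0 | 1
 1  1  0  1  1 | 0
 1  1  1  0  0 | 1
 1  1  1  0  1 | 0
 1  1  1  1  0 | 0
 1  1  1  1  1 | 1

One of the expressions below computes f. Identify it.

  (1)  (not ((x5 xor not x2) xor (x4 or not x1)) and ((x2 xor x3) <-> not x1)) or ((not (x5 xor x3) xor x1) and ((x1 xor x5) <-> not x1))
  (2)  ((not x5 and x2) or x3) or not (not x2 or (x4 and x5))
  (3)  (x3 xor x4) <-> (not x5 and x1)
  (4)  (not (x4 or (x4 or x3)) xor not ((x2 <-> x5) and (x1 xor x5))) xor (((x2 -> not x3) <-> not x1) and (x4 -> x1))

(1) disagrees with f on (0,0,0,0,0) (formula → 0, table → 1); rule it out.
(2) disagrees with f on (0,0,0,0,0) (formula → 0, table → 1); rule it out.
(4) disagrees with f on (0,0,0,1,0) (formula → 1, table → 0); rule it out.
Only (3) survives; checking it on all 32 rows confirms it matches f.

3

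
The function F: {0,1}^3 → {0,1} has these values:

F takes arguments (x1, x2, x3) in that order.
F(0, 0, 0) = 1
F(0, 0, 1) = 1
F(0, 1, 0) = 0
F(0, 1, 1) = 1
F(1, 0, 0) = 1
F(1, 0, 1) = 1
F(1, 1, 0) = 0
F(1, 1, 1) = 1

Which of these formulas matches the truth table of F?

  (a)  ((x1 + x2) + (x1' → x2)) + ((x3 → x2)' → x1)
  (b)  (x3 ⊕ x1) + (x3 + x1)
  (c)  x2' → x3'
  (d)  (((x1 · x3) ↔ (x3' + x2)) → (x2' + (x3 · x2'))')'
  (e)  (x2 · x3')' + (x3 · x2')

e

(a) fails at (0,0,1): the formula yields 0, F is 1.
(b) fails at (0,0,0): the formula yields 0, F is 1.
(c) fails at (0,0,1): the formula yields 0, F is 1.
(d) fails at (0,0,0): the formula yields 0, F is 1.
That leaves (e). Evaluating it on every row reproduces the table of F exactly.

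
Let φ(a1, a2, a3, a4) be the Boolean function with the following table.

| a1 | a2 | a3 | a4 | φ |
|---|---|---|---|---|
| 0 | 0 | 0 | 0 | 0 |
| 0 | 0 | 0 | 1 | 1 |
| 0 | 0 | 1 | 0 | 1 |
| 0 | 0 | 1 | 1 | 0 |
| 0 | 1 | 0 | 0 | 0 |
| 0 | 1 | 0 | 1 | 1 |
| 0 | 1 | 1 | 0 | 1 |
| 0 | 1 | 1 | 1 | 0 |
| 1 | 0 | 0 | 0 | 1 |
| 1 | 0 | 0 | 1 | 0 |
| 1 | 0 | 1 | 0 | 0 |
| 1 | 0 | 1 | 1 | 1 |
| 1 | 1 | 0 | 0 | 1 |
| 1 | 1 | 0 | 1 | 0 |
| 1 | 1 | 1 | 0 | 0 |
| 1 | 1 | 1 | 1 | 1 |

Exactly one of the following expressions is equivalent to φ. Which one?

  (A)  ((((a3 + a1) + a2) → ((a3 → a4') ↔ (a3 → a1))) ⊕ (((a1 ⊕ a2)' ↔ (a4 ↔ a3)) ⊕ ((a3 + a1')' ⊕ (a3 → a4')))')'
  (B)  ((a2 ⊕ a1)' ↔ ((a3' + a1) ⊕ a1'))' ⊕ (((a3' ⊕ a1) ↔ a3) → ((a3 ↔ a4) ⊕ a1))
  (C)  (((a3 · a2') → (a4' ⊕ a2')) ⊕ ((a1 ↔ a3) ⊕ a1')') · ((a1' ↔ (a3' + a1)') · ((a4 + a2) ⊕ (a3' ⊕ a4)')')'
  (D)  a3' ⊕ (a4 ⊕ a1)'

(A) fails at (0,0,0,0): the formula yields 1, φ is 0.
(B) fails at (0,0,0,1): the formula yields 0, φ is 1.
(C) fails at (0,0,0,1): the formula yields 0, φ is 1.
(D) is the remaining candidate, and it agrees with φ on all 16 inputs.

D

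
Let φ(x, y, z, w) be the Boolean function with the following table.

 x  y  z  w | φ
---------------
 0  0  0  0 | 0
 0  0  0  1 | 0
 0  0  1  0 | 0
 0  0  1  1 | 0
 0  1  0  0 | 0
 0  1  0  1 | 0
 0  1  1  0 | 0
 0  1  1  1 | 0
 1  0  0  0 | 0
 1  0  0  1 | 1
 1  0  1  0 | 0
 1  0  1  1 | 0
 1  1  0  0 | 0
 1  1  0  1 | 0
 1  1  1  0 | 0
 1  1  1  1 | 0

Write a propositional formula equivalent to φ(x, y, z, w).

φ(x, y, z, w) = ((x and not y) and not z) and w

Only row (1,0,0,1) gives 1. That row's minterm x·¬y·¬z·w is φ directly.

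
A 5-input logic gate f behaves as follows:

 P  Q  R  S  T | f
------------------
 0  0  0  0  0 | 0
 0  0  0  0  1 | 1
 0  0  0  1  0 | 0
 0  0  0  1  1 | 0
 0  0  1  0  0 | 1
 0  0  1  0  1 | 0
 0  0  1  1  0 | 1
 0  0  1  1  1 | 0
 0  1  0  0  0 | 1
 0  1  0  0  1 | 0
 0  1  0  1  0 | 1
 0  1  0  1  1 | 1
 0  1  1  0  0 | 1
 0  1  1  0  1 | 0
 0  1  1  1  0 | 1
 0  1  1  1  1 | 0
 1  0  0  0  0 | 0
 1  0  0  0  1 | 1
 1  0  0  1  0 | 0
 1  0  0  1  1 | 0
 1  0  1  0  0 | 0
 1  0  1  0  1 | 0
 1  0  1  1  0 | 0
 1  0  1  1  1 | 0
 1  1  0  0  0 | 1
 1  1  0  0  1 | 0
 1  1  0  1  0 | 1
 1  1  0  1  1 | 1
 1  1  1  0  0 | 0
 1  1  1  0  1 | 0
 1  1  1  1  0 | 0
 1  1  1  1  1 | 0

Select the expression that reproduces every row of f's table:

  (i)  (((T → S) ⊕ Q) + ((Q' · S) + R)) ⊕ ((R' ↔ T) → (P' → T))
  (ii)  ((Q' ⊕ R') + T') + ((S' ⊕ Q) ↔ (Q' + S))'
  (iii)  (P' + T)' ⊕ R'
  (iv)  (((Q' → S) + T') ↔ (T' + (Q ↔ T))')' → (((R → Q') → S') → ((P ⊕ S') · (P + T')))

i

(ii) disagrees with f on (0,0,0,0,0) (formula → 1, table → 0); rule it out.
(iii) disagrees with f on (0,0,0,0,0) (formula → 1, table → 0); rule it out.
(iv) disagrees with f on (0,0,0,0,0) (formula → 1, table → 0); rule it out.
(i) is the remaining candidate, and it agrees with f on all 32 inputs.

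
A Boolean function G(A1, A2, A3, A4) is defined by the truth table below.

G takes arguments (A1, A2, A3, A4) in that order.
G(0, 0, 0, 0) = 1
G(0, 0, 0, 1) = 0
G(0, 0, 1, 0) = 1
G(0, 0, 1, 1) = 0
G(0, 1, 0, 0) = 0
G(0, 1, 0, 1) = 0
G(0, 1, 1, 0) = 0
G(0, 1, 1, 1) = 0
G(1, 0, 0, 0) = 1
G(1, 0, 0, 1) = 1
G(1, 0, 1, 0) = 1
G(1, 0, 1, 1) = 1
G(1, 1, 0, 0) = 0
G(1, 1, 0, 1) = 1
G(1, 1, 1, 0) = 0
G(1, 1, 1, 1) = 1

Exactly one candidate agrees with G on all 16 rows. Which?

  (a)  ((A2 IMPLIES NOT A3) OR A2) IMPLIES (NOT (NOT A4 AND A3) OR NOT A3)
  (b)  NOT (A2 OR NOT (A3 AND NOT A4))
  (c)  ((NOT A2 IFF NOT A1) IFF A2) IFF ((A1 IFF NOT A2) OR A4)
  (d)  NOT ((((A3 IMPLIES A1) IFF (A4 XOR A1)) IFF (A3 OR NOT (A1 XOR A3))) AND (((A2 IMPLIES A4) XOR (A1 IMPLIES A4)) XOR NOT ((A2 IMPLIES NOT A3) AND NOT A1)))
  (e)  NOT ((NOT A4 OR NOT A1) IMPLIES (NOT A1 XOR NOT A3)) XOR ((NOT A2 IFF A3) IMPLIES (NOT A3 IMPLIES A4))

(a) fails at (0,0,0,1): the formula yields 1, G is 0.
(b) fails at (0,0,0,0): the formula yields 0, G is 1.
(d) fails at (0,0,0,1): the formula yields 1, G is 0.
(e) fails at (0,0,0,0): the formula yields 0, G is 1.
That leaves (c). Evaluating it on every row reproduces the table of G exactly.

c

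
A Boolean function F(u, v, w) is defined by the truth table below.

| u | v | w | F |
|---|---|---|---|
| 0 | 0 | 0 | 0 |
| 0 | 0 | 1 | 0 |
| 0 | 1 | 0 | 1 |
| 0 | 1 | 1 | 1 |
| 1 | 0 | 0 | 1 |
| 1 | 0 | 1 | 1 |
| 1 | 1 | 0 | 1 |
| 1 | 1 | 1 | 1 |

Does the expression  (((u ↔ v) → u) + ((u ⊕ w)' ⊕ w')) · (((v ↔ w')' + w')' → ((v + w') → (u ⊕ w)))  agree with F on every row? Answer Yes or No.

Yes

Check the formula against F row by row:
  u=0, v=0, w=0: formula gives 0, F = 0 ✓
  u=0, v=0, w=1: formula gives 0, F = 0 ✓
  u=0, v=1, w=0: formula gives 1, F = 1 ✓
  u=0, v=1, w=1: formula gives 1, F = 1 ✓
  u=1, v=0, w=0: formula gives 1, F = 1 ✓
  …and likewise for the remaining 3 rows.
All 8 rows match — the expression computes F exactly.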